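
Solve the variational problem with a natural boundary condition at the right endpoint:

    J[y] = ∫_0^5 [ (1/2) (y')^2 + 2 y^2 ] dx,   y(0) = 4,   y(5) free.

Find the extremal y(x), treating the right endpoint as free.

The Lagrangian L = (1/2) (y')^2 + 2 y^2 gives
    ∂L/∂y = 4 y,   ∂L/∂y' = y'.
Euler-Lagrange: y'' − 4 y = 0.
With k = 2, the general solution is
    y(x) = A cosh(2 x) + B sinh(2 x).
Fixed left endpoint y(0) = 4 ⇒ A = 4.
The right endpoint x = 5 is free, so the natural (transversality) condition is ∂L/∂y' |_{x=5} = 0, i.e. y'(5) = 0.
Compute y'(x) = A k sinh(k x) + B k cosh(k x), so
    y'(5) = A k sinh(k·5) + B k cosh(k·5) = 0
    ⇒ B = −A tanh(k·5) = − 4 tanh(2·5).
Therefore the extremal is
    y(x) = 4 cosh(2 x) − 4 tanh(2·5) sinh(2 x).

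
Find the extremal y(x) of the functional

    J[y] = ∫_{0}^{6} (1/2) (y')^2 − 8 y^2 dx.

The Lagrangian is L = (1/2) (y')^2 − 8 y^2.
Compute ∂L/∂y = -16y, ∂L/∂y' = y'.
The Euler-Lagrange equation d/dx(∂L/∂y') − ∂L/∂y = 0 reduces to
    y'' + 16 y = 0.
Its general solution is
    y(x) = A sin(4x) + B cos(4x),
with A, B fixed by the endpoint conditions.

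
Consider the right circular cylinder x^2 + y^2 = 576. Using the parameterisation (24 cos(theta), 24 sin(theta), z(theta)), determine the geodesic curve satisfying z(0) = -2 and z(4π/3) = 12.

Parameterise the cylinder of radius R = 24 as
    r(θ) = (24 cos θ, 24 sin θ, z(θ)).
The arc-length element is
    ds = sqrt(576 + (dz/dθ)^2) dθ,
so the Lagrangian is L = sqrt(576 + z'^2).
L depends on z' only, not on z or θ, so ∂L/∂z = 0 and
    ∂L/∂z' = z' / sqrt(576 + z'^2).
The Euler-Lagrange equation gives
    d/dθ( z' / sqrt(576 + z'^2) ) = 0,
so z' is constant. Integrating once:
    z(θ) = a θ + b,
a helix on the cylinder (a straight line when the cylinder is unrolled). The constants a, b are determined by the endpoint conditions.
With endpoint conditions z(0) = -2 and z(4π/3) = 12: from z(0) = b we get b = -2, and a·4π/3 + -2 = 12 gives a = 21/(2π), so
    z(θ) = (21/(2π)) θ − 2.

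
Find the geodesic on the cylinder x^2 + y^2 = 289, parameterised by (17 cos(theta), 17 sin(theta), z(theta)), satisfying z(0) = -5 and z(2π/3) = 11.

Parameterise the cylinder of radius R = 17 as
    r(θ) = (17 cos θ, 17 sin θ, z(θ)).
The arc-length element is
    ds = sqrt(289 + (dz/dθ)^2) dθ,
so the Lagrangian is L = sqrt(289 + z'^2).
L depends on z' only, not on z or θ, so ∂L/∂z = 0 and
    ∂L/∂z' = z' / sqrt(289 + z'^2).
The Euler-Lagrange equation gives
    d/dθ( z' / sqrt(289 + z'^2) ) = 0,
so z' is constant. Integrating once:
    z(θ) = a θ + b,
a helix on the cylinder (a straight line when the cylinder is unrolled). The constants a, b are determined by the endpoint conditions.
With endpoint conditions z(0) = -5 and z(2π/3) = 11: from z(0) = b we get b = -5, and a·2π/3 + -5 = 11 gives a = 24/π, so
    z(θ) = (24/π) θ − 5.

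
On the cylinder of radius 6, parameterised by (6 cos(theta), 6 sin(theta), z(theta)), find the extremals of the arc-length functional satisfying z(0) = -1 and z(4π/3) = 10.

Parameterise the cylinder of radius R = 6 as
    r(θ) = (6 cos θ, 6 sin θ, z(θ)).
The arc-length element is
    ds = sqrt(36 + (dz/dθ)^2) dθ,
so the Lagrangian is L = sqrt(36 + z'^2).
L depends on z' only, not on z or θ, so ∂L/∂z = 0 and
    ∂L/∂z' = z' / sqrt(36 + z'^2).
The Euler-Lagrange equation gives
    d/dθ( z' / sqrt(36 + z'^2) ) = 0,
so z' is constant. Integrating once:
    z(θ) = a θ + b,
a helix on the cylinder (a straight line when the cylinder is unrolled). The constants a, b are determined by the endpoint conditions.
With endpoint conditions z(0) = -1 and z(4π/3) = 10: from z(0) = b we get b = -1, and a·4π/3 + -1 = 10 gives a = 33/(4π), so
    z(θ) = (33/(4π)) θ − 1.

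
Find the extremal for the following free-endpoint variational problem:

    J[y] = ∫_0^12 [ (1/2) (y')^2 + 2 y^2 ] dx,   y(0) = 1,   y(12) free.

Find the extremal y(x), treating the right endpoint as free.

The Lagrangian L = (1/2) (y')^2 + 2 y^2 gives
    ∂L/∂y = 4 y,   ∂L/∂y' = y'.
Euler-Lagrange: y'' − 4 y = 0.
With k = 2, the general solution is
    y(x) = A cosh(2 x) + B sinh(2 x).
Fixed left endpoint y(0) = 1 ⇒ A = 1.
The right endpoint x = 12 is free, so the natural (transversality) condition is ∂L/∂y' |_{x=12} = 0, i.e. y'(12) = 0.
Compute y'(x) = A k sinh(k x) + B k cosh(k x), so
    y'(12) = A k sinh(k·12) + B k cosh(k·12) = 0
    ⇒ B = −A tanh(k·12) = − tanh(2·12).
Therefore the extremal is
    y(x) = cosh(2 x) − tanh(2·12) sinh(2 x).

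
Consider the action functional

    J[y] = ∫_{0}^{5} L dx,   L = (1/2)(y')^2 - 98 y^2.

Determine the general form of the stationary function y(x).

The Lagrangian is L = (1/2)(y')^2 - 98 y^2.
∂L/∂y = -196y.
∂L/∂y' = y'.
The Euler-Lagrange equation d/dx(∂L/∂y') − ∂L/∂y = 0 becomes:
    y'' + 196 y = 0
General solution: y(x) = A sin(14x) + B cos(14x), where A and B are arbitrary constants fixed by the endpoint conditions.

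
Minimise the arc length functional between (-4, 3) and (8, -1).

Arc-length functional: J[y] = ∫ sqrt(1 + (y')^2) dx.
Lagrangian L = sqrt(1 + (y')^2) has no explicit y dependence, so ∂L/∂y = 0 and the Euler-Lagrange equation gives
    d/dx( y' / sqrt(1 + (y')^2) ) = 0  ⇒  y' / sqrt(1 + (y')^2) = const.
Hence y' is constant, so y(x) is affine.
Fitting the endpoints (-4, 3) and (8, -1):
    slope m = ((-1) − 3) / (8 − (-4)) = -1/3,
    intercept c = 3 − m·(-4) = 5/3.
Extremal: y(x) = (-1/3) x + 5/3.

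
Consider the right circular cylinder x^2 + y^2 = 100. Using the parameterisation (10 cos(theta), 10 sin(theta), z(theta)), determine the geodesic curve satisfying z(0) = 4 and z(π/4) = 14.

Parameterise the cylinder of radius R = 10 as
    r(θ) = (10 cos θ, 10 sin θ, z(θ)).
The arc-length element is
    ds = sqrt(100 + (dz/dθ)^2) dθ,
so the Lagrangian is L = sqrt(100 + z'^2).
L depends on z' only, not on z or θ, so ∂L/∂z = 0 and
    ∂L/∂z' = z' / sqrt(100 + z'^2).
The Euler-Lagrange equation gives
    d/dθ( z' / sqrt(100 + z'^2) ) = 0,
so z' is constant. Integrating once:
    z(θ) = a θ + b,
a helix on the cylinder (a straight line when the cylinder is unrolled). The constants a, b are determined by the endpoint conditions.
With endpoint conditions z(0) = 4 and z(π/4) = 14: from z(0) = b we get b = 4, and a·π/4 + 4 = 14 gives a = 40/π, so
    z(θ) = (40/π) θ + 4.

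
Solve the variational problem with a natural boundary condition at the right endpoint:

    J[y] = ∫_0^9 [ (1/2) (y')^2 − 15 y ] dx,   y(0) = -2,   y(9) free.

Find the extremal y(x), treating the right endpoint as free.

The Lagrangian L = (1/2) (y')^2 − 15 y gives
    ∂L/∂y = −15,   ∂L/∂y' = y'.
Euler-Lagrange: d/dx(y') − (−15) = 0, i.e. y'' + 15 = 0, so
    y(x) = −(15/2) x^2 + C1 x + C2.
Fixed left endpoint y(0) = -2 ⇒ C2 = -2.
The right endpoint x = 9 is free, so the natural (transversality) condition is ∂L/∂y' |_{x=9} = 0, i.e. y'(9) = 0.
Compute y'(x) = −15 x + C1, so y'(9) = −135 + C1 = 0 ⇒ C1 = 135.
Therefore the extremal is
    y(x) = −(15/2) x^2 + 135 x − 2.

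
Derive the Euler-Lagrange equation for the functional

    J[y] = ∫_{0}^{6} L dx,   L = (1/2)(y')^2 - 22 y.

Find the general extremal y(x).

The Lagrangian is L = (1/2)(y')^2 - 22 y.
∂L/∂y = -22.
∂L/∂y' = y'.
The Euler-Lagrange equation d/dx(∂L/∂y') − ∂L/∂y = 0 becomes:
    y'' + 22 = 0
General solution: y(x) = -11 x^2 + A x + B, where A and B are arbitrary constants fixed by the endpoint conditions.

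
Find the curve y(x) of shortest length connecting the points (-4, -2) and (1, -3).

Arc-length functional: J[y] = ∫ sqrt(1 + (y')^2) dx.
Lagrangian L = sqrt(1 + (y')^2) has no explicit y dependence, so ∂L/∂y = 0 and the Euler-Lagrange equation gives
    d/dx( y' / sqrt(1 + (y')^2) ) = 0  ⇒  y' / sqrt(1 + (y')^2) = const.
Hence y' is constant, so y(x) is affine.
Fitting the endpoints (-4, -2) and (1, -3):
    slope m = ((-3) − (-2)) / (1 − (-4)) = -1/5,
    intercept c = (-2) − m·(-4) = -14/5.
Extremal: y(x) = (-1/5) x - 14/5.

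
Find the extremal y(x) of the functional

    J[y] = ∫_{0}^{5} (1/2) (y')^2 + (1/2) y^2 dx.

The Lagrangian is L = (1/2) (y')^2 + (1/2) y^2.
Compute ∂L/∂y = y, ∂L/∂y' = y'.
The Euler-Lagrange equation d/dx(∂L/∂y') − ∂L/∂y = 0 reduces to
    y'' − y = 0.
Its general solution is
    y(x) = A e^x + B e^(−x),
with A, B fixed by the endpoint conditions.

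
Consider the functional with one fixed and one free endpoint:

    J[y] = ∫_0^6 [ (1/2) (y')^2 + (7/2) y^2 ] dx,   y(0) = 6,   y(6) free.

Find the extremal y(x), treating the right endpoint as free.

The Lagrangian L = (1/2) (y')^2 + (7/2) y^2 gives
    ∂L/∂y = 7 y,   ∂L/∂y' = y'.
Euler-Lagrange: y'' − 7 y = 0.
With k = sqrt(7), the general solution is
    y(x) = A cosh(sqrt(7) x) + B sinh(sqrt(7) x).
Fixed left endpoint y(0) = 6 ⇒ A = 6.
The right endpoint x = 6 is free, so the natural (transversality) condition is ∂L/∂y' |_{x=6} = 0, i.e. y'(6) = 0.
Compute y'(x) = A k sinh(k x) + B k cosh(k x), so
    y'(6) = A k sinh(k·6) + B k cosh(k·6) = 0
    ⇒ B = −A tanh(k·6) = − 6 tanh(sqrt(7)·6).
Therefore the extremal is
    y(x) = 6 cosh(sqrt(7) x) − 6 tanh(sqrt(7)·6) sinh(sqrt(7) x).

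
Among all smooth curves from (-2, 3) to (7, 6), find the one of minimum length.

Arc-length functional: J[y] = ∫ sqrt(1 + (y')^2) dx.
Lagrangian L = sqrt(1 + (y')^2) has no explicit y dependence, so ∂L/∂y = 0 and the Euler-Lagrange equation gives
    d/dx( y' / sqrt(1 + (y')^2) ) = 0  ⇒  y' / sqrt(1 + (y')^2) = const.
Hence y' is constant, so y(x) is affine.
Fitting the endpoints (-2, 3) and (7, 6):
    slope m = (6 − 3) / (7 − (-2)) = 1/3,
    intercept c = 3 − m·(-2) = 11/3.
Extremal: y(x) = (1/3) x + 11/3.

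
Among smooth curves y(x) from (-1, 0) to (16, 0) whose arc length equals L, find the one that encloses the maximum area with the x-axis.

Set up the augmented Lagrangian using a multiplier λ for the length constraint:
    F(y, y') = y − λ sqrt(1 + y'^2).
F has no explicit x dependence, so the Beltrami identity yields a first integral
    F − y' ∂F/∂y' = C.
Compute ∂F/∂y' = −λ y' / sqrt(1 + y'^2). Then
    y − λ sqrt(1 + y'^2) + λ y'^2 / sqrt(1 + y'^2) = C
    ⇒  y − λ / sqrt(1 + y'^2) = C.
Solving for y' and integrating gives
    (x − a)^2 + (y − b)^2 = λ^2,
a circular arc of radius λ. The constants a, b are determined by the endpoint conditions y(-1) = y(16) = 0, and λ is fixed implicitly by the length constraint
    ∫_{-1}^{16} sqrt(1 + y'^2) dx = L.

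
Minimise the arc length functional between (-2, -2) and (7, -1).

Arc-length functional: J[y] = ∫ sqrt(1 + (y')^2) dx.
Lagrangian L = sqrt(1 + (y')^2) has no explicit y dependence, so ∂L/∂y = 0 and the Euler-Lagrange equation gives
    d/dx( y' / sqrt(1 + (y')^2) ) = 0  ⇒  y' / sqrt(1 + (y')^2) = const.
Hence y' is constant, so y(x) is affine.
Fitting the endpoints (-2, -2) and (7, -1):
    slope m = ((-1) − (-2)) / (7 − (-2)) = 1/9,
    intercept c = (-2) − m·(-2) = -16/9.
Extremal: y(x) = (1/9) x - 16/9.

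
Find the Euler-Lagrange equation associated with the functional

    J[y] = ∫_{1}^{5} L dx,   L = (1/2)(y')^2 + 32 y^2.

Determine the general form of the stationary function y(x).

The Lagrangian is L = (1/2)(y')^2 + 32 y^2.
∂L/∂y = 64y.
∂L/∂y' = y'.
The Euler-Lagrange equation d/dx(∂L/∂y') − ∂L/∂y = 0 becomes:
    y'' - 64 y = 0
General solution: y(x) = A e^(8x) + B e^(-8x), where A and B are arbitrary constants fixed by the endpoint conditions.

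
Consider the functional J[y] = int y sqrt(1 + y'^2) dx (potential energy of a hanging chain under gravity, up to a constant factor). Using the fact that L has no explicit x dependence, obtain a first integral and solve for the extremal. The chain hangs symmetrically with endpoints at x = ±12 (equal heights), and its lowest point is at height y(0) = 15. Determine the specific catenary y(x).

The Lagrangian L(y, y') = y sqrt(1 + y'^2) has no explicit x dependence, so the Beltrami identity applies:
    L − y' ∂L/∂y' = C.
Compute ∂L/∂y' = y · y' / sqrt(1 + y'^2). Then
    L − y' ∂L/∂y'
    = y sqrt(1 + y'^2) − y · y'^2 / sqrt(1 + y'^2)
    = y (1 + y'^2 − y'^2) / sqrt(1 + y'^2)
    = y / sqrt(1 + y'^2) = C.
Squaring gives y^2 = C^2 (1 + y'^2), i.e.
    y'^2 = y^2 / C^2 − 1.
Separating variables,
    dy / sqrt(y^2 − C^2) = dx / C,
and integrating gives arccosh(y / C) = (x − a)/C, so
    y(x) = C cosh((x − a)/C),
the catenary. The constants C and a are fixed by the two endpoint conditions (and, for the hanging-chain problem, the length constraint selects C).
Now fit the given data. The endpoints x = ±12 are symmetric at equal height, so the catenary is even about its minimum: a = 0 and y(x) = C cosh(x/C). The lowest point is y(0) = C cosh(0) = C, and we are told y(0) = 15, so C = 15. Therefore
    y(x) = 15 cosh(x/15),
and at the endpoints
    y(±12) = 15 cosh(12/15).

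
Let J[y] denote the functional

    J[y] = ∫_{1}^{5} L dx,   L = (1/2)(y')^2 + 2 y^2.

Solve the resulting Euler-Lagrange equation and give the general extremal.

The Lagrangian is L = (1/2)(y')^2 + 2 y^2.
∂L/∂y = 4y.
∂L/∂y' = y'.
The Euler-Lagrange equation d/dx(∂L/∂y') − ∂L/∂y = 0 becomes:
    y'' - 4 y = 0
General solution: y(x) = A e^(2x) + B e^(-2x), where A and B are arbitrary constants fixed by the endpoint conditions.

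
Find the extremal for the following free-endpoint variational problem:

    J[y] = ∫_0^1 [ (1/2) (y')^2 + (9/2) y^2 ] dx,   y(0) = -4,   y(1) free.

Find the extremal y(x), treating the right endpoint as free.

The Lagrangian L = (1/2) (y')^2 + (9/2) y^2 gives
    ∂L/∂y = 9 y,   ∂L/∂y' = y'.
Euler-Lagrange: y'' − 9 y = 0.
With k = 3, the general solution is
    y(x) = A cosh(3 x) + B sinh(3 x).
Fixed left endpoint y(0) = -4 ⇒ A = -4.
The right endpoint x = 1 is free, so the natural (transversality) condition is ∂L/∂y' |_{x=1} = 0, i.e. y'(1) = 0.
Compute y'(x) = A k sinh(k x) + B k cosh(k x), so
    y'(1) = A k sinh(k·1) + B k cosh(k·1) = 0
    ⇒ B = −A tanh(k·1) = 4 tanh(3·1).
Therefore the extremal is
    y(x) = −4 cosh(3 x) + 4 tanh(3·1) sinh(3 x).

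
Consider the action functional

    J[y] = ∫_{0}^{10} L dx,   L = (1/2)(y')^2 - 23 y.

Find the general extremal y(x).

The Lagrangian is L = (1/2)(y')^2 - 23 y.
∂L/∂y = -23.
∂L/∂y' = y'.
The Euler-Lagrange equation d/dx(∂L/∂y') − ∂L/∂y = 0 becomes:
    y'' + 23 = 0
General solution: y(x) = -(23/2) x^2 + A x + B, where A and B are arbitrary constants fixed by the endpoint conditions.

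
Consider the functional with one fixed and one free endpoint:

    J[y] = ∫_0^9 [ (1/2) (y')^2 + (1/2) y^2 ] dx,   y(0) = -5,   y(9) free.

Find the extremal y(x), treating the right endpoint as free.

The Lagrangian L = (1/2) (y')^2 + (1/2) y^2 gives
    ∂L/∂y = 1 y,   ∂L/∂y' = y'.
Euler-Lagrange: y'' − y = 0.
With k = 1, the general solution is
    y(x) = A cosh(x) + B sinh(x).
Fixed left endpoint y(0) = -5 ⇒ A = -5.
The right endpoint x = 9 is free, so the natural (transversality) condition is ∂L/∂y' |_{x=9} = 0, i.e. y'(9) = 0.
Compute y'(x) = A k sinh(k x) + B k cosh(k x), so
    y'(9) = A k sinh(k·9) + B k cosh(k·9) = 0
    ⇒ B = −A tanh(k·9) = 5 tanh(1·9).
Therefore the extremal is
    y(x) = −5 cosh(1 x) + 5 tanh(1·9) sinh(1 x).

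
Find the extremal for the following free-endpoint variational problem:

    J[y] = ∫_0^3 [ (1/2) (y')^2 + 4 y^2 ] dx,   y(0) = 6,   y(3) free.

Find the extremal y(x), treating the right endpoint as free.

The Lagrangian L = (1/2) (y')^2 + 4 y^2 gives
    ∂L/∂y = 8 y,   ∂L/∂y' = y'.
Euler-Lagrange: y'' − 8 y = 0.
With k = sqrt(8), the general solution is
    y(x) = A cosh(sqrt(8) x) + B sinh(sqrt(8) x).
Fixed left endpoint y(0) = 6 ⇒ A = 6.
The right endpoint x = 3 is free, so the natural (transversality) condition is ∂L/∂y' |_{x=3} = 0, i.e. y'(3) = 0.
Compute y'(x) = A k sinh(k x) + B k cosh(k x), so
    y'(3) = A k sinh(k·3) + B k cosh(k·3) = 0
    ⇒ B = −A tanh(k·3) = − 6 tanh(sqrt(8)·3).
Therefore the extremal is
    y(x) = 6 cosh(sqrt(8) x) − 6 tanh(sqrt(8)·3) sinh(sqrt(8) x).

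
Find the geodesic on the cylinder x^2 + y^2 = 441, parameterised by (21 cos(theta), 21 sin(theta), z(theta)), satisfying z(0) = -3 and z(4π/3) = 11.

Parameterise the cylinder of radius R = 21 as
    r(θ) = (21 cos θ, 21 sin θ, z(θ)).
The arc-length element is
    ds = sqrt(441 + (dz/dθ)^2) dθ,
so the Lagrangian is L = sqrt(441 + z'^2).
L depends on z' only, not on z or θ, so ∂L/∂z = 0 and
    ∂L/∂z' = z' / sqrt(441 + z'^2).
The Euler-Lagrange equation gives
    d/dθ( z' / sqrt(441 + z'^2) ) = 0,
so z' is constant. Integrating once:
    z(θ) = a θ + b,
a helix on the cylinder (a straight line when the cylinder is unrolled). The constants a, b are determined by the endpoint conditions.
With endpoint conditions z(0) = -3 and z(4π/3) = 11: from z(0) = b we get b = -3, and a·4π/3 + -3 = 11 gives a = 21/(2π), so
    z(θ) = (21/(2π)) θ − 3.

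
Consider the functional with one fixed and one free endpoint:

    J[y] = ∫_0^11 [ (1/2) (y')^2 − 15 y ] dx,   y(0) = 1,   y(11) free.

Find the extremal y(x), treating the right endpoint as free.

The Lagrangian L = (1/2) (y')^2 − 15 y gives
    ∂L/∂y = −15,   ∂L/∂y' = y'.
Euler-Lagrange: d/dx(y') − (−15) = 0, i.e. y'' + 15 = 0, so
    y(x) = −(15/2) x^2 + C1 x + C2.
Fixed left endpoint y(0) = 1 ⇒ C2 = 1.
The right endpoint x = 11 is free, so the natural (transversality) condition is ∂L/∂y' |_{x=11} = 0, i.e. y'(11) = 0.
Compute y'(x) = −15 x + C1, so y'(11) = −165 + C1 = 0 ⇒ C1 = 165.
Therefore the extremal is
    y(x) = −(15/2) x^2 + 165 x + 1.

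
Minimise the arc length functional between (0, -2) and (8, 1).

Arc-length functional: J[y] = ∫ sqrt(1 + (y')^2) dx.
Lagrangian L = sqrt(1 + (y')^2) has no explicit y dependence, so ∂L/∂y = 0 and the Euler-Lagrange equation gives
    d/dx( y' / sqrt(1 + (y')^2) ) = 0  ⇒  y' / sqrt(1 + (y')^2) = const.
Hence y' is constant, so y(x) is affine.
Fitting the endpoints (0, -2) and (8, 1):
    slope m = (1 − (-2)) / (8 − 0) = 3/8,
    intercept c = (-2) − m·0 = -2.
Extremal: y(x) = (3/8) x - 2.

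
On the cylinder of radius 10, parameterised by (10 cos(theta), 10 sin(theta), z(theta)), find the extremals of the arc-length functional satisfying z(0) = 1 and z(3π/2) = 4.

Parameterise the cylinder of radius R = 10 as
    r(θ) = (10 cos θ, 10 sin θ, z(θ)).
The arc-length element is
    ds = sqrt(100 + (dz/dθ)^2) dθ,
so the Lagrangian is L = sqrt(100 + z'^2).
L depends on z' only, not on z or θ, so ∂L/∂z = 0 and
    ∂L/∂z' = z' / sqrt(100 + z'^2).
The Euler-Lagrange equation gives
    d/dθ( z' / sqrt(100 + z'^2) ) = 0,
so z' is constant. Integrating once:
    z(θ) = a θ + b,
a helix on the cylinder (a straight line when the cylinder is unrolled). The constants a, b are determined by the endpoint conditions.
With endpoint conditions z(0) = 1 and z(3π/2) = 4: from z(0) = b we get b = 1, and a·3π/2 + 1 = 4 gives a = 2/π, so
    z(θ) = (2/π) θ + 1.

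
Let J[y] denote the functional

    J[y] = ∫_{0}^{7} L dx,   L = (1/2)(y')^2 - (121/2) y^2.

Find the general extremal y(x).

The Lagrangian is L = (1/2)(y')^2 - (121/2) y^2.
∂L/∂y = -121y.
∂L/∂y' = y'.
The Euler-Lagrange equation d/dx(∂L/∂y') − ∂L/∂y = 0 becomes:
    y'' + 121 y = 0
General solution: y(x) = A sin(11x) + B cos(11x), where A and B are arbitrary constants fixed by the endpoint conditions.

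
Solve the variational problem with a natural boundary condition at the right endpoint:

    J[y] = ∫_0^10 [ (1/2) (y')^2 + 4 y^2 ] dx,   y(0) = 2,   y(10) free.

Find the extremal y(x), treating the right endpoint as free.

The Lagrangian L = (1/2) (y')^2 + 4 y^2 gives
    ∂L/∂y = 8 y,   ∂L/∂y' = y'.
Euler-Lagrange: y'' − 8 y = 0.
With k = sqrt(8), the general solution is
    y(x) = A cosh(sqrt(8) x) + B sinh(sqrt(8) x).
Fixed left endpoint y(0) = 2 ⇒ A = 2.
The right endpoint x = 10 is free, so the natural (transversality) condition is ∂L/∂y' |_{x=10} = 0, i.e. y'(10) = 0.
Compute y'(x) = A k sinh(k x) + B k cosh(k x), so
    y'(10) = A k sinh(k·10) + B k cosh(k·10) = 0
    ⇒ B = −A tanh(k·10) = − 2 tanh(sqrt(8)·10).
Therefore the extremal is
    y(x) = 2 cosh(sqrt(8) x) − 2 tanh(sqrt(8)·10) sinh(sqrt(8) x).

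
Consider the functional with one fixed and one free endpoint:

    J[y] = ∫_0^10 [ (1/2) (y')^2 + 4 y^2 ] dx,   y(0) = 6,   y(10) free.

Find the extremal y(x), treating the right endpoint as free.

The Lagrangian L = (1/2) (y')^2 + 4 y^2 gives
    ∂L/∂y = 8 y,   ∂L/∂y' = y'.
Euler-Lagrange: y'' − 8 y = 0.
With k = sqrt(8), the general solution is
    y(x) = A cosh(sqrt(8) x) + B sinh(sqrt(8) x).
Fixed left endpoint y(0) = 6 ⇒ A = 6.
The right endpoint x = 10 is free, so the natural (transversality) condition is ∂L/∂y' |_{x=10} = 0, i.e. y'(10) = 0.
Compute y'(x) = A k sinh(k x) + B k cosh(k x), so
    y'(10) = A k sinh(k·10) + B k cosh(k·10) = 0
    ⇒ B = −A tanh(k·10) = − 6 tanh(sqrt(8)·10).
Therefore the extremal is
    y(x) = 6 cosh(sqrt(8) x) − 6 tanh(sqrt(8)·10) sinh(sqrt(8) x).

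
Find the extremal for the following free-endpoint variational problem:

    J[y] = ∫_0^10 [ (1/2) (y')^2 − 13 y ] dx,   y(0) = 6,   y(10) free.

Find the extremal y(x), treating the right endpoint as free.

The Lagrangian L = (1/2) (y')^2 − 13 y gives
    ∂L/∂y = −13,   ∂L/∂y' = y'.
Euler-Lagrange: d/dx(y') − (−13) = 0, i.e. y'' + 13 = 0, so
    y(x) = −(13/2) x^2 + C1 x + C2.
Fixed left endpoint y(0) = 6 ⇒ C2 = 6.
The right endpoint x = 10 is free, so the natural (transversality) condition is ∂L/∂y' |_{x=10} = 0, i.e. y'(10) = 0.
Compute y'(x) = −13 x + C1, so y'(10) = −130 + C1 = 0 ⇒ C1 = 130.
Therefore the extremal is
    y(x) = −(13/2) x^2 + 130 x + 6.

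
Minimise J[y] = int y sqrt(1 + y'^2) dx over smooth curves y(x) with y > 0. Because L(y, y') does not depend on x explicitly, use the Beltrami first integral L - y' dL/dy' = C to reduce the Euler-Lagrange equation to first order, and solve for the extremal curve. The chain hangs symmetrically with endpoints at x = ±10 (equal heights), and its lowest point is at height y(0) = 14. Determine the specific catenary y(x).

The Lagrangian L(y, y') = y sqrt(1 + y'^2) has no explicit x dependence, so the Beltrami identity applies:
    L − y' ∂L/∂y' = C.
Compute ∂L/∂y' = y · y' / sqrt(1 + y'^2). Then
    L − y' ∂L/∂y'
    = y sqrt(1 + y'^2) − y · y'^2 / sqrt(1 + y'^2)
    = y (1 + y'^2 − y'^2) / sqrt(1 + y'^2)
    = y / sqrt(1 + y'^2) = C.
Squaring gives y^2 = C^2 (1 + y'^2), i.e.
    y'^2 = y^2 / C^2 − 1.
Separating variables,
    dy / sqrt(y^2 − C^2) = dx / C,
and integrating gives arccosh(y / C) = (x − a)/C, so
    y(x) = C cosh((x − a)/C),
the catenary. The constants C and a are fixed by the two endpoint conditions (and, for the hanging-chain problem, the length constraint selects C).
Now fit the given data. The endpoints x = ±10 are symmetric at equal height, so the catenary is even about its minimum: a = 0 and y(x) = C cosh(x/C). The lowest point is y(0) = C cosh(0) = C, and we are told y(0) = 14, so C = 14. Therefore
    y(x) = 14 cosh(x/14),
and at the endpoints
    y(±10) = 14 cosh(10/14).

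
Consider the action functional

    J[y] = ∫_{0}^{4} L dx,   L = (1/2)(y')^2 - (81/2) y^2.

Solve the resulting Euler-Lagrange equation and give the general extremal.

The Lagrangian is L = (1/2)(y')^2 - (81/2) y^2.
∂L/∂y = -81y.
∂L/∂y' = y'.
The Euler-Lagrange equation d/dx(∂L/∂y') − ∂L/∂y = 0 becomes:
    y'' + 81 y = 0
General solution: y(x) = A sin(9x) + B cos(9x), where A and B are arbitrary constants fixed by the endpoint conditions.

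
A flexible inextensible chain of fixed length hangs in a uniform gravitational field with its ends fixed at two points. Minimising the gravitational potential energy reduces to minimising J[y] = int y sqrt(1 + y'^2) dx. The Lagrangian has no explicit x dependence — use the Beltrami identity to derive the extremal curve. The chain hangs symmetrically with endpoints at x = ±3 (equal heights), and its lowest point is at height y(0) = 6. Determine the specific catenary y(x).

The Lagrangian L(y, y') = y sqrt(1 + y'^2) has no explicit x dependence, so the Beltrami identity applies:
    L − y' ∂L/∂y' = C.
Compute ∂L/∂y' = y · y' / sqrt(1 + y'^2). Then
    L − y' ∂L/∂y'
    = y sqrt(1 + y'^2) − y · y'^2 / sqrt(1 + y'^2)
    = y (1 + y'^2 − y'^2) / sqrt(1 + y'^2)
    = y / sqrt(1 + y'^2) = C.
Squaring gives y^2 = C^2 (1 + y'^2), i.e.
    y'^2 = y^2 / C^2 − 1.
Separating variables,
    dy / sqrt(y^2 − C^2) = dx / C,
and integrating gives arccosh(y / C) = (x − a)/C, so
    y(x) = C cosh((x − a)/C),
the catenary. The constants C and a are fixed by the two endpoint conditions (and, for the hanging-chain problem, the length constraint selects C).
Now fit the given data. The endpoints x = ±3 are symmetric at equal height, so the catenary is even about its minimum: a = 0 and y(x) = C cosh(x/C). The lowest point is y(0) = C cosh(0) = C, and we are told y(0) = 6, so C = 6. Therefore
    y(x) = 6 cosh(x/6),
and at the endpoints
    y(±3) = 6 cosh(3/6).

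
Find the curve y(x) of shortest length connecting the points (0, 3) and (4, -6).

Arc-length functional: J[y] = ∫ sqrt(1 + (y')^2) dx.
Lagrangian L = sqrt(1 + (y')^2) has no explicit y dependence, so ∂L/∂y = 0 and the Euler-Lagrange equation gives
    d/dx( y' / sqrt(1 + (y')^2) ) = 0  ⇒  y' / sqrt(1 + (y')^2) = const.
Hence y' is constant, so y(x) is affine.
Fitting the endpoints (0, 3) and (4, -6):
    slope m = ((-6) − 3) / (4 − 0) = -9/4,
    intercept c = 3 − m·0 = 3.
Extremal: y(x) = (-9/4) x + 3.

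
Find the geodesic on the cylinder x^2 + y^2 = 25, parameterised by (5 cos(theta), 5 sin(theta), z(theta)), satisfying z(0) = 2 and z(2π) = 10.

Parameterise the cylinder of radius R = 5 as
    r(θ) = (5 cos θ, 5 sin θ, z(θ)).
The arc-length element is
    ds = sqrt(25 + (dz/dθ)^2) dθ,
so the Lagrangian is L = sqrt(25 + z'^2).
L depends on z' only, not on z or θ, so ∂L/∂z = 0 and
    ∂L/∂z' = z' / sqrt(25 + z'^2).
The Euler-Lagrange equation gives
    d/dθ( z' / sqrt(25 + z'^2) ) = 0,
so z' is constant. Integrating once:
    z(θ) = a θ + b,
a helix on the cylinder (a straight line when the cylinder is unrolled). The constants a, b are determined by the endpoint conditions.
With endpoint conditions z(0) = 2 and z(2π) = 10: from z(0) = b we get b = 2, and a·2π + 2 = 10 gives a = 4/π, so
    z(θ) = (4/π) θ + 2.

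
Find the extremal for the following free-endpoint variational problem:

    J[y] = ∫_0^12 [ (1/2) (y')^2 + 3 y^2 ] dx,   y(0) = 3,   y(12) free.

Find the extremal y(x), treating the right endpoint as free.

The Lagrangian L = (1/2) (y')^2 + 3 y^2 gives
    ∂L/∂y = 6 y,   ∂L/∂y' = y'.
Euler-Lagrange: y'' − 6 y = 0.
With k = sqrt(6), the general solution is
    y(x) = A cosh(sqrt(6) x) + B sinh(sqrt(6) x).
Fixed left endpoint y(0) = 3 ⇒ A = 3.
The right endpoint x = 12 is free, so the natural (transversality) condition is ∂L/∂y' |_{x=12} = 0, i.e. y'(12) = 0.
Compute y'(x) = A k sinh(k x) + B k cosh(k x), so
    y'(12) = A k sinh(k·12) + B k cosh(k·12) = 0
    ⇒ B = −A tanh(k·12) = − 3 tanh(sqrt(6)·12).
Therefore the extremal is
    y(x) = 3 cosh(sqrt(6) x) − 3 tanh(sqrt(6)·12) sinh(sqrt(6) x).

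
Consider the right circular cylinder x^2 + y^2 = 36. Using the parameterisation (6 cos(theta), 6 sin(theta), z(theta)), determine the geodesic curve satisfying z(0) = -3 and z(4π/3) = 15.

Parameterise the cylinder of radius R = 6 as
    r(θ) = (6 cos θ, 6 sin θ, z(θ)).
The arc-length element is
    ds = sqrt(36 + (dz/dθ)^2) dθ,
so the Lagrangian is L = sqrt(36 + z'^2).
L depends on z' only, not on z or θ, so ∂L/∂z = 0 and
    ∂L/∂z' = z' / sqrt(36 + z'^2).
The Euler-Lagrange equation gives
    d/dθ( z' / sqrt(36 + z'^2) ) = 0,
so z' is constant. Integrating once:
    z(θ) = a θ + b,
a helix on the cylinder (a straight line when the cylinder is unrolled). The constants a, b are determined by the endpoint conditions.
With endpoint conditions z(0) = -3 and z(4π/3) = 15: from z(0) = b we get b = -3, and a·4π/3 + -3 = 15 gives a = 27/(2π), so
    z(θ) = (27/(2π)) θ − 3.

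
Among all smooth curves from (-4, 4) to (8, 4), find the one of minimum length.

Arc-length functional: J[y] = ∫ sqrt(1 + (y')^2) dx.
Lagrangian L = sqrt(1 + (y')^2) has no explicit y dependence, so ∂L/∂y = 0 and the Euler-Lagrange equation gives
    d/dx( y' / sqrt(1 + (y')^2) ) = 0  ⇒  y' / sqrt(1 + (y')^2) = const.
Hence y' is constant, so y(x) is affine.
Fitting the endpoints (-4, 4) and (8, 4):
    slope m = (4 − 4) / (8 − (-4)) = 0,
    intercept c = 4 − m·(-4) = 4.
Extremal: y(x) = 4.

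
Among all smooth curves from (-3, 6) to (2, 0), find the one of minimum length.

Arc-length functional: J[y] = ∫ sqrt(1 + (y')^2) dx.
Lagrangian L = sqrt(1 + (y')^2) has no explicit y dependence, so ∂L/∂y = 0 and the Euler-Lagrange equation gives
    d/dx( y' / sqrt(1 + (y')^2) ) = 0  ⇒  y' / sqrt(1 + (y')^2) = const.
Hence y' is constant, so y(x) is affine.
Fitting the endpoints (-3, 6) and (2, 0):
    slope m = (0 − 6) / (2 − (-3)) = -6/5,
    intercept c = 6 − m·(-3) = 12/5.
Extremal: y(x) = (-6/5) x + 12/5.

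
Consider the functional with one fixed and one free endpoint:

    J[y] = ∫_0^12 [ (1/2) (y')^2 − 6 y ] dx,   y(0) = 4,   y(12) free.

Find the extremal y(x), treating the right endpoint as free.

The Lagrangian L = (1/2) (y')^2 − 6 y gives
    ∂L/∂y = −6,   ∂L/∂y' = y'.
Euler-Lagrange: d/dx(y') − (−6) = 0, i.e. y'' + 6 = 0, so
    y(x) = −(6/2) x^2 + C1 x + C2.
Fixed left endpoint y(0) = 4 ⇒ C2 = 4.
The right endpoint x = 12 is free, so the natural (transversality) condition is ∂L/∂y' |_{x=12} = 0, i.e. y'(12) = 0.
Compute y'(x) = −6 x + C1, so y'(12) = −72 + C1 = 0 ⇒ C1 = 72.
Therefore the extremal is
    y(x) = −3 x^2 + 72 x + 4.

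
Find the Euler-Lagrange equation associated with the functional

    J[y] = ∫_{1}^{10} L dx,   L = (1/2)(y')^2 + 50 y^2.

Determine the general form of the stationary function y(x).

The Lagrangian is L = (1/2)(y')^2 + 50 y^2.
∂L/∂y = 100y.
∂L/∂y' = y'.
The Euler-Lagrange equation d/dx(∂L/∂y') − ∂L/∂y = 0 becomes:
    y'' - 100 y = 0
General solution: y(x) = A e^(10x) + B e^(-10x), where A and B are arbitrary constants fixed by the endpoint conditions.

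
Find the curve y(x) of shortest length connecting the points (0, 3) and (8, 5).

Arc-length functional: J[y] = ∫ sqrt(1 + (y')^2) dx.
Lagrangian L = sqrt(1 + (y')^2) has no explicit y dependence, so ∂L/∂y = 0 and the Euler-Lagrange equation gives
    d/dx( y' / sqrt(1 + (y')^2) ) = 0  ⇒  y' / sqrt(1 + (y')^2) = const.
Hence y' is constant, so y(x) is affine.
Fitting the endpoints (0, 3) and (8, 5):
    slope m = (5 − 3) / (8 − 0) = 1/4,
    intercept c = 3 − m·0 = 3.
Extremal: y(x) = (1/4) x + 3.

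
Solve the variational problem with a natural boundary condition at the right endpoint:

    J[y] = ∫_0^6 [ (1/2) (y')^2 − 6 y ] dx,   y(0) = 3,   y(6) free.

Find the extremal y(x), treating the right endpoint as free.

The Lagrangian L = (1/2) (y')^2 − 6 y gives
    ∂L/∂y = −6,   ∂L/∂y' = y'.
Euler-Lagrange: d/dx(y') − (−6) = 0, i.e. y'' + 6 = 0, so
    y(x) = −(6/2) x^2 + C1 x + C2.
Fixed left endpoint y(0) = 3 ⇒ C2 = 3.
The right endpoint x = 6 is free, so the natural (transversality) condition is ∂L/∂y' |_{x=6} = 0, i.e. y'(6) = 0.
Compute y'(x) = −6 x + C1, so y'(6) = −36 + C1 = 0 ⇒ C1 = 36.
Therefore the extremal is
    y(x) = −3 x^2 + 36 x + 3.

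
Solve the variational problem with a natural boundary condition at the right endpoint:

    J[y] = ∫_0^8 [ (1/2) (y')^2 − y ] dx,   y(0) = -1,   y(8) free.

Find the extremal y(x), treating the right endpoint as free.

The Lagrangian L = (1/2) (y')^2 − y gives
    ∂L/∂y = −1,   ∂L/∂y' = y'.
Euler-Lagrange: d/dx(y') − (−1) = 0, i.e. y'' + 1 = 0, so
    y(x) = −(1/2) x^2 + C1 x + C2.
Fixed left endpoint y(0) = -1 ⇒ C2 = -1.
The right endpoint x = 8 is free, so the natural (transversality) condition is ∂L/∂y' |_{x=8} = 0, i.e. y'(8) = 0.
Compute y'(x) = −1 x + C1, so y'(8) = −8 + C1 = 0 ⇒ C1 = 8.
Therefore the extremal is
    y(x) = −x^2/2 + 8 x − 1.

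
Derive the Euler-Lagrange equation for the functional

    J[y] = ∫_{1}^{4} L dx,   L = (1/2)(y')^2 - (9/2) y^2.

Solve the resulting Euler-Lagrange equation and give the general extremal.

The Lagrangian is L = (1/2)(y')^2 - (9/2) y^2.
∂L/∂y = -9y.
∂L/∂y' = y'.
The Euler-Lagrange equation d/dx(∂L/∂y') − ∂L/∂y = 0 becomes:
    y'' + 9 y = 0
General solution: y(x) = A sin(3x) + B cos(3x), where A and B are arbitrary constants fixed by the endpoint conditions.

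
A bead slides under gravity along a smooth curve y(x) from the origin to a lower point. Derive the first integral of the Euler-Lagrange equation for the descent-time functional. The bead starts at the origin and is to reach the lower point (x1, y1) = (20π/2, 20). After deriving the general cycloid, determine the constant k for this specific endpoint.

The Lagrangian L = sqrt((1 + y'^2) / y) has no explicit x dependence, so the Beltrami identity applies:
    L − y' ∂L/∂y' = C.
Compute ∂L/∂y' = y' / sqrt(y (1 + y'^2)).
Substitute:
    sqrt((1 + y'^2)/y) − y'·y' / sqrt(y (1 + y'^2))
    = (1 + y'^2) / sqrt(y (1 + y'^2)) − y'^2 / sqrt(y (1 + y'^2))
    = 1 / sqrt(y (1 + y'^2)) = C.
Squaring and rearranging gives the first integral
    y (1 + y'^2) = 1/C^2 =: k   (constant).
Solving this first-order ODE by the substitution
    y = (k/2)(1 − cos θ)
yields the cycloid parameterisation
    x(θ) = (k/2)(θ − sin θ),   y(θ) = (k/2)(1 − cos θ).
The constant k is fixed by the endpoint condition.
Now fit the given lower endpoint (x1, y1) = (20π/2, 20). At the bottom of the first arch (θ = π), the parametric equations give
    y(π) = (k/2)(1 − cos π) = k,
    x(π) = (k/2)(π − sin π) = kπ/2.
Matching y(π) = 20 gives k = 20, consistent with x(π) = 20π/2. Therefore the specific cycloid is
    x(θ) = (20/2)(θ − sin θ),   y(θ) = (20/2)(1 − cos θ).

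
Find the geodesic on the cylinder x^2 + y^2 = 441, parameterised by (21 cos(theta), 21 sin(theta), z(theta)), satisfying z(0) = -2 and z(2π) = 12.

Parameterise the cylinder of radius R = 21 as
    r(θ) = (21 cos θ, 21 sin θ, z(θ)).
The arc-length element is
    ds = sqrt(441 + (dz/dθ)^2) dθ,
so the Lagrangian is L = sqrt(441 + z'^2).
L depends on z' only, not on z or θ, so ∂L/∂z = 0 and
    ∂L/∂z' = z' / sqrt(441 + z'^2).
The Euler-Lagrange equation gives
    d/dθ( z' / sqrt(441 + z'^2) ) = 0,
so z' is constant. Integrating once:
    z(θ) = a θ + b,
a helix on the cylinder (a straight line when the cylinder is unrolled). The constants a, b are determined by the endpoint conditions.
With endpoint conditions z(0) = -2 and z(2π) = 12: from z(0) = b we get b = -2, and a·2π + -2 = 12 gives a = 7/π, so
    z(θ) = (7/π) θ − 2.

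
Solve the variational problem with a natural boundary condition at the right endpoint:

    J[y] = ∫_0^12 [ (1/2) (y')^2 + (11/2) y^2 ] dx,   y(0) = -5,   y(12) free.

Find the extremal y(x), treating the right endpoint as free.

The Lagrangian L = (1/2) (y')^2 + (11/2) y^2 gives
    ∂L/∂y = 11 y,   ∂L/∂y' = y'.
Euler-Lagrange: y'' − 11 y = 0.
With k = sqrt(11), the general solution is
    y(x) = A cosh(sqrt(11) x) + B sinh(sqrt(11) x).
Fixed left endpoint y(0) = -5 ⇒ A = -5.
The right endpoint x = 12 is free, so the natural (transversality) condition is ∂L/∂y' |_{x=12} = 0, i.e. y'(12) = 0.
Compute y'(x) = A k sinh(k x) + B k cosh(k x), so
    y'(12) = A k sinh(k·12) + B k cosh(k·12) = 0
    ⇒ B = −A tanh(k·12) = 5 tanh(sqrt(11)·12).
Therefore the extremal is
    y(x) = −5 cosh(sqrt(11) x) + 5 tanh(sqrt(11)·12) sinh(sqrt(11) x).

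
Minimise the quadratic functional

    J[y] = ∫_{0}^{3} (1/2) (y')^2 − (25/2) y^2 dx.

The Lagrangian is L = (1/2) (y')^2 − (25/2) y^2.
Compute ∂L/∂y = -25y, ∂L/∂y' = y'.
The Euler-Lagrange equation d/dx(∂L/∂y') − ∂L/∂y = 0 reduces to
    y'' + 25 y = 0.
Its general solution is
    y(x) = A sin(5x) + B cos(5x),
with A, B fixed by the endpoint conditions.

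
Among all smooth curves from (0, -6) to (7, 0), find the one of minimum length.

Arc-length functional: J[y] = ∫ sqrt(1 + (y')^2) dx.
Lagrangian L = sqrt(1 + (y')^2) has no explicit y dependence, so ∂L/∂y = 0 and the Euler-Lagrange equation gives
    d/dx( y' / sqrt(1 + (y')^2) ) = 0  ⇒  y' / sqrt(1 + (y')^2) = const.
Hence y' is constant, so y(x) is affine.
Fitting the endpoints (0, -6) and (7, 0):
    slope m = (0 − (-6)) / (7 − 0) = 6/7,
    intercept c = (-6) − m·0 = -6.
Extremal: y(x) = (6/7) x - 6.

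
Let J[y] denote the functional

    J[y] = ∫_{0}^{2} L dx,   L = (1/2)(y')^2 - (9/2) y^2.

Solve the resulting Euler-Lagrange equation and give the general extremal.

The Lagrangian is L = (1/2)(y')^2 - (9/2) y^2.
∂L/∂y = -9y.
∂L/∂y' = y'.
The Euler-Lagrange equation d/dx(∂L/∂y') − ∂L/∂y = 0 becomes:
    y'' + 9 y = 0
General solution: y(x) = A sin(3x) + B cos(3x), where A and B are arbitrary constants fixed by the endpoint conditions.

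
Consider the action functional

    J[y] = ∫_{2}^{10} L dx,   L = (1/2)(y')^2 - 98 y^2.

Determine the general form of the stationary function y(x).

The Lagrangian is L = (1/2)(y')^2 - 98 y^2.
∂L/∂y = -196y.
∂L/∂y' = y'.
The Euler-Lagrange equation d/dx(∂L/∂y') − ∂L/∂y = 0 becomes:
    y'' + 196 y = 0
General solution: y(x) = A sin(14x) + B cos(14x), where A and B are arbitrary constants fixed by the endpoint conditions.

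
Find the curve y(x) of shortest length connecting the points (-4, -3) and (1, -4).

Arc-length functional: J[y] = ∫ sqrt(1 + (y')^2) dx.
Lagrangian L = sqrt(1 + (y')^2) has no explicit y dependence, so ∂L/∂y = 0 and the Euler-Lagrange equation gives
    d/dx( y' / sqrt(1 + (y')^2) ) = 0  ⇒  y' / sqrt(1 + (y')^2) = const.
Hence y' is constant, so y(x) is affine.
Fitting the endpoints (-4, -3) and (1, -4):
    slope m = ((-4) − (-3)) / (1 − (-4)) = -1/5,
    intercept c = (-3) − m·(-4) = -19/5.
Extremal: y(x) = (-1/5) x - 19/5.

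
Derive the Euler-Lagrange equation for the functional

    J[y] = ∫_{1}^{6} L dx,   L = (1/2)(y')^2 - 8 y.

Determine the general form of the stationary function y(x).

The Lagrangian is L = (1/2)(y')^2 - 8 y.
∂L/∂y = -8.
∂L/∂y' = y'.
The Euler-Lagrange equation d/dx(∂L/∂y') − ∂L/∂y = 0 becomes:
    y'' + 8 = 0
General solution: y(x) = -4 x^2 + A x + B, where A and B are arbitrary constants fixed by the endpoint conditions.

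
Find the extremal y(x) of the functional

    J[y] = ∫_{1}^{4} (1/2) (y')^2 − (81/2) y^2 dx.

The Lagrangian is L = (1/2) (y')^2 − (81/2) y^2.
Compute ∂L/∂y = -81y, ∂L/∂y' = y'.
The Euler-Lagrange equation d/dx(∂L/∂y') − ∂L/∂y = 0 reduces to
    y'' + 81 y = 0.
Its general solution is
    y(x) = A sin(9x) + B cos(9x),
with A, B fixed by the endpoint conditions.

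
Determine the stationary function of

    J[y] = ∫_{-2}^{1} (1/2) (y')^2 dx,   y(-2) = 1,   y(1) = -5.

The Lagrangian is L = (1/2) (y')^2.
Compute ∂L/∂y = 0, ∂L/∂y' = y'.
The Euler-Lagrange equation d/dx(∂L/∂y') − ∂L/∂y = 0 reduces to
    y'' = 0.
Its general solution is
    y(x) = A x + B,
with A, B fixed by the endpoint conditions.
Applying the endpoint conditions y(-2) = 1 and y(1) = -5: solve A·-2 + B = 1 and A·1 + B = -5. Subtracting gives A(1 − -2) = -5 − 1, so A = -2, and B = 1 − A·-2 = -3. Therefore
    y(x) = -2 x - 3.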